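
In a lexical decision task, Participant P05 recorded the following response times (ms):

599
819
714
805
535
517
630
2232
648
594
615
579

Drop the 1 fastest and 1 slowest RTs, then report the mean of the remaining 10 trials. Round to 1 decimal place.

653.8 ms

Sorted: 517, 535, 579, 594, 599, 615, 630, 648, 714, 805, 819, 2232
Drop lowest 1 (517) and highest 1 (2232)
Remaining (n=10): Σ = 6538, mean = 6538/10 = 653.800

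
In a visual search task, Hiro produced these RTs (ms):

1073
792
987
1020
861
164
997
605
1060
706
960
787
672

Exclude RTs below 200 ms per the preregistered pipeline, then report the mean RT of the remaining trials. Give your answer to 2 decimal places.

876.67 ms

Excluded: 164
Retained (n=12): Σ = 10520
Mean = 10520/12 = 876.6667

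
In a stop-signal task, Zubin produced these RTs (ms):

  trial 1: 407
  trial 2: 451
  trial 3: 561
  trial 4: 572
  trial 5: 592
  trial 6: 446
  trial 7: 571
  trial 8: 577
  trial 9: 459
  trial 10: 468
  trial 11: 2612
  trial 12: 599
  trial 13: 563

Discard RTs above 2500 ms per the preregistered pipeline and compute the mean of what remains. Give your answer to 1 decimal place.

522.2 ms

Excluded: 2612
Retained (n=12): Σ = 6266
Mean = 6266/12 = 522.1667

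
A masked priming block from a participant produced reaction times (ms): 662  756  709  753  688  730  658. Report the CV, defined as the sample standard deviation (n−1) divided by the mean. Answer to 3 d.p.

0.057

n = 7, Σ = 4956, M = 708.0000
Σ(x−M)² = 9830.000; s = √(9830.000/6) = 40.4763
CV = 40.4763 / 708.0000 = 0.05717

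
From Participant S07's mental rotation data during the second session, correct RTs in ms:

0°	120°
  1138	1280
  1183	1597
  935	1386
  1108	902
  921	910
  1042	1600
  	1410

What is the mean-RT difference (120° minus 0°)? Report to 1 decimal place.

M(0°) = 6327/6 = 1054.500
M(120°) = 9085/7 = 1297.857
Difference = 1297.857 − 1054.500 = 243.357 ms

243.4 ms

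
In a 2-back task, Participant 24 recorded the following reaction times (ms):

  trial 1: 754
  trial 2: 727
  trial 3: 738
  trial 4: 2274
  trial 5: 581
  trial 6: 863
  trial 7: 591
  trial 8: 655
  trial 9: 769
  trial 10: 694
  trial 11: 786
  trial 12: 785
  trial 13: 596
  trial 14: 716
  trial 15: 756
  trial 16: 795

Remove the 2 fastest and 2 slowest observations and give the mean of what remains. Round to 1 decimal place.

Sorted: 581, 591, 596, 655, 694, 716, 727, 738, 754, 756, 769, 785, 786, 795, 863, 2274
Drop lowest 2 (581, 591) and highest 2 (863, 2274)
Remaining (n=12): Σ = 8771, mean = 8771/12 = 730.917

730.9 ms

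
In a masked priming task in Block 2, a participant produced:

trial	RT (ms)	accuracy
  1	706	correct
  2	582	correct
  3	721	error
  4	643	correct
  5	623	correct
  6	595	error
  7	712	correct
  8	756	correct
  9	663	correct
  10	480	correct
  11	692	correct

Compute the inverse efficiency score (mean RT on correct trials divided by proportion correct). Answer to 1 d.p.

795.4 ms

Correct trials (n=9): 706, 582, 643, 623, 712, 756, 663, 480, 692
Mean correct RT = 5857/9 = 650.7778 ms
Proportion correct = 9/11
IES = 650.7778 / (9/11) = 795.395 ms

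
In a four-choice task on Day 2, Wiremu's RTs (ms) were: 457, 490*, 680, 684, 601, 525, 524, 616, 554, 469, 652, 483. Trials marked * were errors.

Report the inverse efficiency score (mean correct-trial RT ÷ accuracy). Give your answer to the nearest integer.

Correct trials (n=11): 457, 680, 684, 601, 525, 524, 616, 554, 469, 652, 483
Mean correct RT = 6245/11 = 567.7273 ms
Proportion correct = 11/12
IES = 567.7273 / (11/12) = 619.339 ms

619 ms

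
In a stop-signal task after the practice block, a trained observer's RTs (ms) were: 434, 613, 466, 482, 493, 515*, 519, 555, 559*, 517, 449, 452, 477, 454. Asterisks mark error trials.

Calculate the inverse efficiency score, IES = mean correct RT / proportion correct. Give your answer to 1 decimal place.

574.7 ms

Correct trials (n=12): 434, 613, 466, 482, 493, 519, 555, 517, 449, 452, 477, 454
Mean correct RT = 5911/12 = 492.5833 ms
Proportion correct = 12/14
IES = 492.5833 / (12/14) = 574.681 ms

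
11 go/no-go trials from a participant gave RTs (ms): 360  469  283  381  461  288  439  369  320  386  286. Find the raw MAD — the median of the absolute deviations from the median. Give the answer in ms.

Sorted: 283, 286, 288, 320, 360, 369, 381, 386, 439, 461, 469 → median = 369
|x − 369|: 9, 100, 86, 12, 92, 81, 70, 0, 49, 17, 83
Sorted deviations: 0, 9, 12, 17, 49, 70, 81, 83, 86, 92, 100 → MAD = 70

70 ms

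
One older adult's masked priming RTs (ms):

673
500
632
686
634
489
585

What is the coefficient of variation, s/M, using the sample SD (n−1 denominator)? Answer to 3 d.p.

0.132

n = 7, Σ = 4199, M = 599.8571
Σ(x−M)² = 37450.857; s = √(37450.857/6) = 79.0051
CV = 79.0051 / 599.8571 = 0.13171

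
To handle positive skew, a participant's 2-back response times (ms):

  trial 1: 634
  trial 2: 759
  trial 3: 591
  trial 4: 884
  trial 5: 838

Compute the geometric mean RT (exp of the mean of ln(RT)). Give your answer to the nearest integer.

ln(RT): 6.4520, 6.6320, 6.3818, 6.7845, 6.7310
Mean ln(RT) = 32.9813/5 = 6.59627
Geometric mean = exp(6.59627) = 732.36 ms

732 ms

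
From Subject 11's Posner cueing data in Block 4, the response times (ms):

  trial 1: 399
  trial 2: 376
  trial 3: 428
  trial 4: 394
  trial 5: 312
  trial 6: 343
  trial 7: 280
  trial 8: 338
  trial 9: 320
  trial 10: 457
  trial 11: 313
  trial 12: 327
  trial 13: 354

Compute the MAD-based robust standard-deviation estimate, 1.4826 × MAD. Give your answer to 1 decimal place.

46.0 ms

Sorted: 280, 312, 313, 320, 327, 338, 343, 354, 376, 394, 399, 428, 457 → median = 343
|x − 343| sorted: 0, 5, 11, 16, 23, 30, 31, 33, 51, 56, 63, 85, 114 → MAD = 31
Robust SD ≈ 1.4826 × 31 = 45.961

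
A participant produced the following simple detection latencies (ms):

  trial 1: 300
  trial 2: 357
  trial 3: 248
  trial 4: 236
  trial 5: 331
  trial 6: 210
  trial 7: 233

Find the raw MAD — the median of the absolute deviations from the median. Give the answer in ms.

Sorted: 210, 233, 236, 248, 300, 331, 357 → median = 248
|x − 248|: 52, 109, 0, 12, 83, 38, 15
Sorted deviations: 0, 12, 15, 38, 52, 83, 109 → MAD = 38

38 ms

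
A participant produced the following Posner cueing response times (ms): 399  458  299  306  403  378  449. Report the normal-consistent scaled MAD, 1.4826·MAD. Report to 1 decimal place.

74.1 ms

Sorted: 299, 306, 378, 399, 403, 449, 458 → median = 399
|x − 399| sorted: 0, 4, 21, 50, 59, 93, 100 → MAD = 50
Robust SD ≈ 1.4826 × 50 = 74.130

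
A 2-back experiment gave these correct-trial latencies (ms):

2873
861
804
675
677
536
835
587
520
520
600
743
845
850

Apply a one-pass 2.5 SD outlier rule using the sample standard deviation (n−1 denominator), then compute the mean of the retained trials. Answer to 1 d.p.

n = 14, ΣRT = 11926, M = 851.857
Σ(x−M)² = 4615035.71; s = √(4615035.71/13) = 595.821
Cutoffs: 851.857 ± 2.5·595.821 → [-637.7, 2341.4]
Outside: 2873 → excluded.
Retained (n=13): Σ = 9053, mean = 9053/13 = 696.385

696.4 ms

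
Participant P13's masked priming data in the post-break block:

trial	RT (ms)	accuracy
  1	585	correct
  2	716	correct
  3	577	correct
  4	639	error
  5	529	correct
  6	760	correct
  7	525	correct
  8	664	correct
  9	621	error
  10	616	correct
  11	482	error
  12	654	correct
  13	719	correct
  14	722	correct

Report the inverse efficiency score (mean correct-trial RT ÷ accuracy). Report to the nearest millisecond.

Correct trials (n=11): 585, 716, 577, 529, 760, 525, 664, 616, 654, 719, 722
Mean correct RT = 7067/11 = 642.4545 ms
Proportion correct = 11/14
IES = 642.4545 / (11/14) = 817.669 ms

818 ms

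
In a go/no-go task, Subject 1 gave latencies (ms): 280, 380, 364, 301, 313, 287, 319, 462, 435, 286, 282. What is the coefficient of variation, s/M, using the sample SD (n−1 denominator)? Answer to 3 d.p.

0.191

n = 11, Σ = 3709, M = 337.1818
Σ(x−M)² = 41377.636; s = √(41377.636/10) = 64.3255
CV = 64.3255 / 337.1818 = 0.19077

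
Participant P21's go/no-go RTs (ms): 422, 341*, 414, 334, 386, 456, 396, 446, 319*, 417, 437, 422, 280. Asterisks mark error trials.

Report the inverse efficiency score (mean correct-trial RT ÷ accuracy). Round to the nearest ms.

Correct trials (n=11): 422, 414, 334, 386, 456, 396, 446, 417, 437, 422, 280
Mean correct RT = 4410/11 = 400.9091 ms
Proportion correct = 11/13
IES = 400.9091 / (11/13) = 473.802 ms

474 ms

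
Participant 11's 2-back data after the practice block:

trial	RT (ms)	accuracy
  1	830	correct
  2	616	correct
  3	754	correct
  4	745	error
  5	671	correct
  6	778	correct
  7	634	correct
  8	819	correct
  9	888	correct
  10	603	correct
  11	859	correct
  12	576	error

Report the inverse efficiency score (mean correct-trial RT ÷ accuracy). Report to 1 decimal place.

Correct trials (n=10): 830, 616, 754, 671, 778, 634, 819, 888, 603, 859
Mean correct RT = 7452/10 = 745.2000 ms
Proportion correct = 10/12
IES = 745.2000 / (10/12) = 894.240 ms

894.2 ms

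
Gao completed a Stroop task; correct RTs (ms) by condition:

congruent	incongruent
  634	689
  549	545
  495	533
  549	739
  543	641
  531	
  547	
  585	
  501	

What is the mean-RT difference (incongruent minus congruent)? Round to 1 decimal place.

81.2 ms

M(congruent) = 4934/9 = 548.222
M(incongruent) = 3147/5 = 629.400
Difference = 629.400 − 548.222 = 81.178 ms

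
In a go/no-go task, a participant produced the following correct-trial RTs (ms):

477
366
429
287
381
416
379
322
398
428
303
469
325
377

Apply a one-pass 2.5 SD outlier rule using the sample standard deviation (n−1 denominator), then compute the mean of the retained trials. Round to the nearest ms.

383 ms

n = 14, ΣRT = 5357, M = 382.643
Σ(x−M)² = 44731.21; s = √(44731.21/13) = 58.659
Cutoffs: 382.643 ± 2.5·58.659 → [236.0, 529.3]
No RTs fall outside the cutoffs; all 14 retained. Mean = 5357/14 = 382.643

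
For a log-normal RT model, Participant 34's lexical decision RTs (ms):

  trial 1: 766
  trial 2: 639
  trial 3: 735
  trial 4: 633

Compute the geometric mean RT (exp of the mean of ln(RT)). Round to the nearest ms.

ln(RT): 6.6412, 6.4599, 6.5999, 6.4505
Mean ln(RT) = 26.1514/4 = 6.53786
Geometric mean = exp(6.53786) = 690.80 ms

691 ms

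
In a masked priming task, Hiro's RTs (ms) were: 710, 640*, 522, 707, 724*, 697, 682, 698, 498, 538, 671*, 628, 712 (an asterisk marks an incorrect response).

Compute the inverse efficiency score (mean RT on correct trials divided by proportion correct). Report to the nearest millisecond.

Correct trials (n=10): 710, 522, 707, 697, 682, 698, 498, 538, 628, 712
Mean correct RT = 6392/10 = 639.2000 ms
Proportion correct = 10/13
IES = 639.2000 / (10/13) = 830.960 ms

831 ms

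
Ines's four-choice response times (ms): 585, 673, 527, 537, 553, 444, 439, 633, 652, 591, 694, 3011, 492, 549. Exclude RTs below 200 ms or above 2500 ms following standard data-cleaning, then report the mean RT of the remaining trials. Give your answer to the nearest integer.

Excluded: 3011
Retained (n=13): Σ = 7369
Mean = 7369/13 = 566.8462

567 ms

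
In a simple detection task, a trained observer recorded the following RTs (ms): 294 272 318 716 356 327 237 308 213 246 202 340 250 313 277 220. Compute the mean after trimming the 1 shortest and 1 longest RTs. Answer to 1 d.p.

283.6 ms

Sorted: 202, 213, 220, 237, 246, 250, 272, 277, 294, 308, 313, 318, 327, 340, 356, 716
Drop lowest 1 (202) and highest 1 (716)
Remaining (n=14): Σ = 3971, mean = 3971/14 = 283.643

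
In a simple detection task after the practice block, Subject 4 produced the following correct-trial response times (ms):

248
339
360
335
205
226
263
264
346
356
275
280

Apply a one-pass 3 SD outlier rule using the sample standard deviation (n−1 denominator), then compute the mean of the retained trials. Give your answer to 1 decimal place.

n = 12, ΣRT = 3497, M = 291.417
Σ(x−M)² = 31608.92; s = √(31608.92/11) = 53.605
Cutoffs: 291.417 ± 3·53.605 → [130.6, 452.2]
No RTs fall outside the cutoffs; all 12 retained. Mean = 3497/12 = 291.417

291.4 ms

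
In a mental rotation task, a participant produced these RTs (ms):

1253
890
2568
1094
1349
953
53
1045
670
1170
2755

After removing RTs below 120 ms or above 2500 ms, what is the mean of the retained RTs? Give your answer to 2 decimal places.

Excluded: 53, 2568, 2755
Retained (n=8): Σ = 8424
Mean = 8424/8 = 1053.0000

1053.00 ms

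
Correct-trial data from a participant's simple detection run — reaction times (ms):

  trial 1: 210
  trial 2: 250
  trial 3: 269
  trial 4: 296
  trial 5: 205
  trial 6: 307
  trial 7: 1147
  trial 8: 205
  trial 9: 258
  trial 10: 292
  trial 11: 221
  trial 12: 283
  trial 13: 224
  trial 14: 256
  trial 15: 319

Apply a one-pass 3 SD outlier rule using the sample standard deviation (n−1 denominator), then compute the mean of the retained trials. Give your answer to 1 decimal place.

n = 15, ΣRT = 4742, M = 316.133
Σ(x−M)² = 759611.73; s = √(759611.73/14) = 232.933
Cutoffs: 316.133 ± 3·232.933 → [-382.7, 1014.9]
Outside: 1147 → excluded.
Retained (n=14): Σ = 3595, mean = 3595/14 = 256.786

256.8 ms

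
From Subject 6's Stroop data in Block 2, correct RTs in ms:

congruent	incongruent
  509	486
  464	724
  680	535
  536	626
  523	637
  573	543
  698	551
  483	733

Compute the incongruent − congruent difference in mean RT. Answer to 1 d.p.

M(congruent) = 4466/8 = 558.250
M(incongruent) = 4835/8 = 604.375
Difference = 604.375 − 558.250 = 46.125 ms

46.1 ms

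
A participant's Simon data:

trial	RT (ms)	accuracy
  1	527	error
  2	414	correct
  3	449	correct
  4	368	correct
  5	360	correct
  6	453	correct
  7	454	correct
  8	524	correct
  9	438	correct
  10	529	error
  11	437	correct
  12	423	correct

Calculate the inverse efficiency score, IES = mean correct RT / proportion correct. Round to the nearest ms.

518 ms

Correct trials (n=10): 414, 449, 368, 360, 453, 454, 524, 438, 437, 423
Mean correct RT = 4320/10 = 432.0000 ms
Proportion correct = 10/12
IES = 432.0000 / (10/12) = 518.400 ms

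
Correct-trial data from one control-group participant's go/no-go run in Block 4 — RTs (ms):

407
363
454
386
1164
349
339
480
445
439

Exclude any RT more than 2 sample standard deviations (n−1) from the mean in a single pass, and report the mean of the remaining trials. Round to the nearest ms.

407 ms

n = 10, ΣRT = 4826, M = 482.600
Σ(x−M)² = 536266.40; s = √(536266.40/9) = 244.101
Cutoffs: 482.600 ± 2·244.101 → [-5.6, 970.8]
Outside: 1164 → excluded.
Retained (n=9): Σ = 3662, mean = 3662/9 = 406.889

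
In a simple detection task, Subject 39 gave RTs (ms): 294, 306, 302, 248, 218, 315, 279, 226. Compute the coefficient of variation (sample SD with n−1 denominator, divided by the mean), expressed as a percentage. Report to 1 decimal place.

n = 8, Σ = 2188, M = 273.5000
Σ(x−M)² = 10028.000; s = √(10028.000/7) = 37.8493
CV = 37.8493 / 273.5000 = 0.13839 = 13.839%

13.8%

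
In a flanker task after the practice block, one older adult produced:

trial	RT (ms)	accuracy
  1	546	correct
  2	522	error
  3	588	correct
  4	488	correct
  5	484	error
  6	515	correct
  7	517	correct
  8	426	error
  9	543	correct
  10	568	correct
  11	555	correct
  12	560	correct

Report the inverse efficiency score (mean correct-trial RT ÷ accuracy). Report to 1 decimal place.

723.0 ms

Correct trials (n=9): 546, 588, 488, 515, 517, 543, 568, 555, 560
Mean correct RT = 4880/9 = 542.2222 ms
Proportion correct = 9/12
IES = 542.2222 / (9/12) = 722.963 ms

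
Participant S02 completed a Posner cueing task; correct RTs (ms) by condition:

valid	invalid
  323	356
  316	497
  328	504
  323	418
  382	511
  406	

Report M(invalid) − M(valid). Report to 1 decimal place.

110.9 ms

M(valid) = 2078/6 = 346.333
M(invalid) = 2286/5 = 457.200
Difference = 457.200 − 346.333 = 110.867 ms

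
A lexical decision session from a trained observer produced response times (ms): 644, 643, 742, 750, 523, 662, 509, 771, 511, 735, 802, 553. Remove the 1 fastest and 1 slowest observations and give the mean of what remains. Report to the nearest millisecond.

Sorted: 509, 511, 523, 553, 643, 644, 662, 735, 742, 750, 771, 802
Drop lowest 1 (509) and highest 1 (802)
Remaining (n=10): Σ = 6534, mean = 6534/10 = 653.400

653 ms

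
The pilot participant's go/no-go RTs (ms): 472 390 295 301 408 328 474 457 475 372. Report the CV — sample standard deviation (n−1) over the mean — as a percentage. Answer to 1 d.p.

n = 10, Σ = 3972, M = 397.2000
Σ(x−M)² = 46413.600; s = √(46413.600/9) = 71.8127
CV = 71.8127 / 397.2000 = 0.18080 = 18.080%

18.1%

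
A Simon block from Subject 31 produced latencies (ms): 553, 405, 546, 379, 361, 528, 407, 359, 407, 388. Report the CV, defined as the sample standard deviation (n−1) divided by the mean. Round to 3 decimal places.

n = 10, Σ = 4333, M = 433.3000
Σ(x−M)² = 53930.100; s = √(53930.100/9) = 77.4095
CV = 77.4095 / 433.3000 = 0.17865

0.179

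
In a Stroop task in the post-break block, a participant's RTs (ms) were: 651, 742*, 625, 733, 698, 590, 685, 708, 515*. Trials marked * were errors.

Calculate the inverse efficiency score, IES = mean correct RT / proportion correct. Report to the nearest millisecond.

Correct trials (n=7): 651, 625, 733, 698, 590, 685, 708
Mean correct RT = 4690/7 = 670.0000 ms
Proportion correct = 7/9
IES = 670.0000 / (7/9) = 861.429 ms

861 ms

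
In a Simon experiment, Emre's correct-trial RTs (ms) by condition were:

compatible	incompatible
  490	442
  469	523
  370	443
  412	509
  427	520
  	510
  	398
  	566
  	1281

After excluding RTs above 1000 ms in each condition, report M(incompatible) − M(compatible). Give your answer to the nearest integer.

incompatible: exclude 1281
M(compatible) = 2168/5 = 433.600
M(incompatible) = 3911/8 = 488.875
Difference = 488.875 − 433.600 = 55.275 ms

55 ms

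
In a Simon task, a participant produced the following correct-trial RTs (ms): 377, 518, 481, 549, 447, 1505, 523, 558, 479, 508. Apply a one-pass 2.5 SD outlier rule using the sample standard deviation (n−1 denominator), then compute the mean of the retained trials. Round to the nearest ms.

493 ms

n = 10, ΣRT = 5945, M = 594.500
Σ(x−M)² = 946144.50; s = √(946144.50/9) = 324.233
Cutoffs: 594.500 ± 2.5·324.233 → [-216.1, 1405.1]
Outside: 1505 → excluded.
Retained (n=9): Σ = 4440, mean = 4440/9 = 493.333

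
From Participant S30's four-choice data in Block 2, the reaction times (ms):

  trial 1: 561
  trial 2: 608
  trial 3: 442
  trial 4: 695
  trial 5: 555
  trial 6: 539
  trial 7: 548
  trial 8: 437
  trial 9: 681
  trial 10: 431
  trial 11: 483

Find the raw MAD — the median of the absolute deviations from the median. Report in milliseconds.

Sorted: 431, 437, 442, 483, 539, 548, 555, 561, 608, 681, 695 → median = 548
|x − 548|: 13, 60, 106, 147, 7, 9, 0, 111, 133, 117, 65
Sorted deviations: 0, 7, 9, 13, 60, 65, 106, 111, 117, 133, 147 → MAD = 65

65 ms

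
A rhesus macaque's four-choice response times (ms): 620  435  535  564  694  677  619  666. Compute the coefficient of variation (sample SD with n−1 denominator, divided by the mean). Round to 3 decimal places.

n = 8, Σ = 4810, M = 601.2500
Σ(x−M)² = 52615.500; s = √(52615.500/7) = 86.6978
CV = 86.6978 / 601.2500 = 0.14420

0.144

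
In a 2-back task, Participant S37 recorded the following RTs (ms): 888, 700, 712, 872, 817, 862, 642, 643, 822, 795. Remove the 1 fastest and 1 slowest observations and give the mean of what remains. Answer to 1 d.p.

Sorted: 642, 643, 700, 712, 795, 817, 822, 862, 872, 888
Drop lowest 1 (642) and highest 1 (888)
Remaining (n=8): Σ = 6223, mean = 6223/8 = 777.875

777.9 ms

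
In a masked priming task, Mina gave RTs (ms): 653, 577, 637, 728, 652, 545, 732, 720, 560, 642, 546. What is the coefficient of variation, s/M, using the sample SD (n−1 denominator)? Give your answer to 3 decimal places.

n = 11, Σ = 6992, M = 635.6364
Σ(x−M)² = 50954.545; s = √(50954.545/10) = 71.3825
CV = 71.3825 / 635.6364 = 0.11230

0.112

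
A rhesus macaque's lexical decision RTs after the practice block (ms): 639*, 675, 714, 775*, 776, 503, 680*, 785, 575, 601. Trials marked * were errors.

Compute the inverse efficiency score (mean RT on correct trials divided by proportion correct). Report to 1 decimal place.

944.7 ms

Correct trials (n=7): 675, 714, 776, 503, 785, 575, 601
Mean correct RT = 4629/7 = 661.2857 ms
Proportion correct = 7/10
IES = 661.2857 / (7/10) = 944.694 ms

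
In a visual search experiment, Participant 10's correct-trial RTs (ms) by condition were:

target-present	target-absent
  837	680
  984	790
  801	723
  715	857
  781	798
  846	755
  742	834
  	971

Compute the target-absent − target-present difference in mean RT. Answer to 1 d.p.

M(target-present) = 5706/7 = 815.143
M(target-absent) = 6408/8 = 801.000
Difference = 801.000 − 815.143 = -14.143 ms

-14.1 ms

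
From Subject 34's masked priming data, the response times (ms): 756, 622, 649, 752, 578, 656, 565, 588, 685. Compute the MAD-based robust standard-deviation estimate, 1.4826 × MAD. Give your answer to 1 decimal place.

90.4 ms

Sorted: 565, 578, 588, 622, 649, 656, 685, 752, 756 → median = 649
|x − 649| sorted: 0, 7, 27, 36, 61, 71, 84, 103, 107 → MAD = 61
Robust SD ≈ 1.4826 × 61 = 90.439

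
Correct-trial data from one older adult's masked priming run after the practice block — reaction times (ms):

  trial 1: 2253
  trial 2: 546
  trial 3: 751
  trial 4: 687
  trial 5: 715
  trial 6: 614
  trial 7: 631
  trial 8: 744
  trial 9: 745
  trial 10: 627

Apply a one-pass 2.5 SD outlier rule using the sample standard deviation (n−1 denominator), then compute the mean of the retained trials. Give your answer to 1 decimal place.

673.3 ms

n = 10, ΣRT = 8313, M = 831.300
Σ(x−M)² = 2287570.10; s = √(2287570.10/9) = 504.157
Cutoffs: 831.300 ± 2.5·504.157 → [-429.1, 2091.7]
Outside: 2253 → excluded.
Retained (n=9): Σ = 6060, mean = 6060/9 = 673.333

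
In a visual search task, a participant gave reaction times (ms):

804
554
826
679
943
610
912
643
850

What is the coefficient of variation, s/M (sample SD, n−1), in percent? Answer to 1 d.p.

n = 9, Σ = 6821, M = 757.8889
Σ(x−M)² = 156130.889; s = √(156130.889/8) = 139.7010
CV = 139.7010 / 757.8889 = 0.18433 = 18.433%

18.4%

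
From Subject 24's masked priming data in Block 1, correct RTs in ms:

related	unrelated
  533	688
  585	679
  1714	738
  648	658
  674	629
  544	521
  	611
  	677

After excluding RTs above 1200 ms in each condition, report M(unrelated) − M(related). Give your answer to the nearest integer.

related: exclude 1714
M(related) = 2984/5 = 596.800
M(unrelated) = 5201/8 = 650.125
Difference = 650.125 − 596.800 = 53.325 ms

53 ms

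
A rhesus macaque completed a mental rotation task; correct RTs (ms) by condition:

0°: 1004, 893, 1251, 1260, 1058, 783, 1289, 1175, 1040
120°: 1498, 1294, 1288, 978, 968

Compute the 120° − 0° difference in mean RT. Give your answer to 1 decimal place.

121.5 ms

M(0°) = 9753/9 = 1083.667
M(120°) = 6026/5 = 1205.200
Difference = 1205.200 − 1083.667 = 121.533 ms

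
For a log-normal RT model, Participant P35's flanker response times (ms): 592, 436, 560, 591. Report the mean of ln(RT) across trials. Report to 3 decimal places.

6.293

ln(RT): 6.3835, 6.0776, 6.3279, 6.3818
Σ ln(RT) = 25.1709
Mean = 25.1709/4 = 6.29273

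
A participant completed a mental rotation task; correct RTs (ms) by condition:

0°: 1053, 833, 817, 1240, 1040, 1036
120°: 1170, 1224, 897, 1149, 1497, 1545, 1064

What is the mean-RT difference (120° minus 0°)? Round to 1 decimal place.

M(0°) = 6019/6 = 1003.167
M(120°) = 8546/7 = 1220.857
Difference = 1220.857 − 1003.167 = 217.690 ms

217.7 ms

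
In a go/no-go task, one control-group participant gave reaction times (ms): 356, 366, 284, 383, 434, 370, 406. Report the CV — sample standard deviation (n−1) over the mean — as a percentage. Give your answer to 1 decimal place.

n = 7, Σ = 2599, M = 371.2857
Σ(x−M)² = 13157.429; s = √(13157.429/6) = 46.8285
CV = 46.8285 / 371.2857 = 0.12613 = 12.613%

12.6%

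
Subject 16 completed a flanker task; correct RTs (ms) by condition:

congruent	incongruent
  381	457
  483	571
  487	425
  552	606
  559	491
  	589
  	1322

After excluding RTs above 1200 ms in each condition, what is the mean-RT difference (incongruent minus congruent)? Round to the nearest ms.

31 ms

incongruent: exclude 1322
M(congruent) = 2462/5 = 492.400
M(incongruent) = 3139/6 = 523.167
Difference = 523.167 − 492.400 = 30.767 ms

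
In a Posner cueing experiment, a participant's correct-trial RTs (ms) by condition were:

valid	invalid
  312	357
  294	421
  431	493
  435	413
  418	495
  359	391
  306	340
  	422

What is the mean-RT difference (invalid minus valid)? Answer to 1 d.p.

M(valid) = 2555/7 = 365.000
M(invalid) = 3332/8 = 416.500
Difference = 416.500 − 365.000 = 51.500 ms

51.5 ms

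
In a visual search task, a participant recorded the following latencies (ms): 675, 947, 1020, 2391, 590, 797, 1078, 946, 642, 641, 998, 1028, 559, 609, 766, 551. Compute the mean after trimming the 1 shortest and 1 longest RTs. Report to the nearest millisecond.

807 ms

Sorted: 551, 559, 590, 609, 641, 642, 675, 766, 797, 946, 947, 998, 1020, 1028, 1078, 2391
Drop lowest 1 (551) and highest 1 (2391)
Remaining (n=14): Σ = 11296, mean = 11296/14 = 806.857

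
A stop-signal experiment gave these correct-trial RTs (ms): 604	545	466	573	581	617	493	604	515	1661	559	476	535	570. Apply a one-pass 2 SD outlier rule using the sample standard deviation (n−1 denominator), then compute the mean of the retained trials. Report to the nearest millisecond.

549 ms

n = 14, ΣRT = 8799, M = 628.500
Σ(x−M)² = 1177597.50; s = √(1177597.50/13) = 300.972
Cutoffs: 628.500 ± 2·300.972 → [26.6, 1230.4]
Outside: 1661 → excluded.
Retained (n=13): Σ = 7138, mean = 7138/13 = 549.077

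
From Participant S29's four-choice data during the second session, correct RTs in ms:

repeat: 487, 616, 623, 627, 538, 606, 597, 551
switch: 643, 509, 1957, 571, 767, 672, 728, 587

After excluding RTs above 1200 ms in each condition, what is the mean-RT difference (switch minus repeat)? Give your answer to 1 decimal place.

switch: exclude 1957
M(repeat) = 4645/8 = 580.625
M(switch) = 4477/7 = 639.571
Difference = 639.571 − 580.625 = 58.946 ms

58.9 ms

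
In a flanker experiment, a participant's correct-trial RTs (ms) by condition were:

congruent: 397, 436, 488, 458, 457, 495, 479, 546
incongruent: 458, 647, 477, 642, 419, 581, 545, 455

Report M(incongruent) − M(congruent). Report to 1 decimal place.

M(congruent) = 3756/8 = 469.500
M(incongruent) = 4224/8 = 528.000
Difference = 528.000 − 469.500 = 58.500 ms

58.5 ms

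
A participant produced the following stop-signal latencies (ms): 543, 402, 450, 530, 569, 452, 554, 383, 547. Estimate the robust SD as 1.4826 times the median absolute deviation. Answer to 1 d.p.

57.8 ms

Sorted: 383, 402, 450, 452, 530, 543, 547, 554, 569 → median = 530
|x − 530| sorted: 0, 13, 17, 24, 39, 78, 80, 128, 147 → MAD = 39
Robust SD ≈ 1.4826 × 39 = 57.821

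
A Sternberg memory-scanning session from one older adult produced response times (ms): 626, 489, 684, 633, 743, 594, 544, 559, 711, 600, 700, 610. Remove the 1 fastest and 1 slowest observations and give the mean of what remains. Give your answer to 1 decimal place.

626.1 ms

Sorted: 489, 544, 559, 594, 600, 610, 626, 633, 684, 700, 711, 743
Drop lowest 1 (489) and highest 1 (743)
Remaining (n=10): Σ = 6261, mean = 6261/10 = 626.100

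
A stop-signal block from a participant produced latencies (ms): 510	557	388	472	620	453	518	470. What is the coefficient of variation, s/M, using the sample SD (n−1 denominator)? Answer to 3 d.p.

0.141

n = 8, Σ = 3988, M = 498.5000
Σ(x−M)² = 34492.000; s = √(34492.000/7) = 70.1956
CV = 70.1956 / 498.5000 = 0.14081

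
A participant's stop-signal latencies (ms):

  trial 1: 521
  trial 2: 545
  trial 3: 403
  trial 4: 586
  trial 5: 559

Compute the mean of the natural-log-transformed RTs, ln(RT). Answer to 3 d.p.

6.251

ln(RT): 6.2558, 6.3008, 5.9989, 6.3733, 6.3261
Σ ln(RT) = 31.2549
Mean = 31.2549/5 = 6.25099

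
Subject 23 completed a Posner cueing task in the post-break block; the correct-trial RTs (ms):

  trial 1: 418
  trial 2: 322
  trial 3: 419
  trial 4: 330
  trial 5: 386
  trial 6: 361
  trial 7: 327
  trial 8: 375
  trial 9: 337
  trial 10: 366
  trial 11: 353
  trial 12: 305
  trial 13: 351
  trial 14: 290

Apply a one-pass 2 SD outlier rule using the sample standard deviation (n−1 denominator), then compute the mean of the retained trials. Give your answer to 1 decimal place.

n = 14, ΣRT = 4940, M = 352.857
Σ(x−M)² = 19085.71; s = √(19085.71/13) = 38.316
Cutoffs: 352.857 ± 2·38.316 → [276.2, 429.5]
No RTs fall outside the cutoffs; all 14 retained. Mean = 4940/14 = 352.857

352.9 ms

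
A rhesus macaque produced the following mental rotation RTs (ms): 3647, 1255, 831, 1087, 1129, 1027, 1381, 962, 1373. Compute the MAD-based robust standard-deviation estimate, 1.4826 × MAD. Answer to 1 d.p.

Sorted: 831, 962, 1027, 1087, 1129, 1255, 1373, 1381, 3647 → median = 1129
|x − 1129| sorted: 0, 42, 102, 126, 167, 244, 252, 298, 2518 → MAD = 167
Robust SD ≈ 1.4826 × 167 = 247.594

247.6 ms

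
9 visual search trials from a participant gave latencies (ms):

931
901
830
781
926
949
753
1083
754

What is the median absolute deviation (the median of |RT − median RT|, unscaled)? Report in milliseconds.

71 ms

Sorted: 753, 754, 781, 830, 901, 926, 931, 949, 1083 → median = 901
|x − 901|: 30, 0, 71, 120, 25, 48, 148, 182, 147
Sorted deviations: 0, 25, 30, 48, 71, 120, 147, 148, 182 → MAD = 71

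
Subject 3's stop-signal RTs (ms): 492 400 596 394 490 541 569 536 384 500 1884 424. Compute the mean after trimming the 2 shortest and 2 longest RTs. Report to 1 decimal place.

494.0 ms

Sorted: 384, 394, 400, 424, 490, 492, 500, 536, 541, 569, 596, 1884
Drop lowest 2 (384, 394) and highest 2 (596, 1884)
Remaining (n=8): Σ = 3952, mean = 3952/8 = 494.000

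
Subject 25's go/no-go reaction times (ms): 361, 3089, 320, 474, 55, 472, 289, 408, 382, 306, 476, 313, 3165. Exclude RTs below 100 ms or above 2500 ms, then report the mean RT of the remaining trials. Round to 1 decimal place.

380.1 ms

Excluded: 55, 3089, 3165
Retained (n=10): Σ = 3801
Mean = 3801/10 = 380.1000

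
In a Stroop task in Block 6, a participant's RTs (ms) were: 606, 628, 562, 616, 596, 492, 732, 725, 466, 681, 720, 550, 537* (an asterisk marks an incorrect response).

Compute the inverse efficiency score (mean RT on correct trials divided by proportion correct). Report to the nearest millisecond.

Correct trials (n=12): 606, 628, 562, 616, 596, 492, 732, 725, 466, 681, 720, 550
Mean correct RT = 7374/12 = 614.5000 ms
Proportion correct = 12/13
IES = 614.5000 / (12/13) = 665.708 ms

666 ms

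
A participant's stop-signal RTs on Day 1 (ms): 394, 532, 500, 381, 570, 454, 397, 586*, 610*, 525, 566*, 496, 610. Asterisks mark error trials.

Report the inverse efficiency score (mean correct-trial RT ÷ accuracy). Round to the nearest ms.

632 ms

Correct trials (n=10): 394, 532, 500, 381, 570, 454, 397, 525, 496, 610
Mean correct RT = 4859/10 = 485.9000 ms
Proportion correct = 10/13
IES = 485.9000 / (10/13) = 631.670 ms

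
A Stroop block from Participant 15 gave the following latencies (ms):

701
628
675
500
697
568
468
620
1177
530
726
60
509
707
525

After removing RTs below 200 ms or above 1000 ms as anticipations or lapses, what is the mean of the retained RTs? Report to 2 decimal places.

Excluded: 60, 1177
Retained (n=13): Σ = 7854
Mean = 7854/13 = 604.1538

604.15 ms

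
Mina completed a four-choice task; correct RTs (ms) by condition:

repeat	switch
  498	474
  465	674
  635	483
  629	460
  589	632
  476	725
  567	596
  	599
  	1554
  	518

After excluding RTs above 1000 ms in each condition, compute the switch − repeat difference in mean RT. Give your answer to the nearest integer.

22 ms

switch: exclude 1554
M(repeat) = 3859/7 = 551.286
M(switch) = 5161/9 = 573.444
Difference = 573.444 − 551.286 = 22.159 ms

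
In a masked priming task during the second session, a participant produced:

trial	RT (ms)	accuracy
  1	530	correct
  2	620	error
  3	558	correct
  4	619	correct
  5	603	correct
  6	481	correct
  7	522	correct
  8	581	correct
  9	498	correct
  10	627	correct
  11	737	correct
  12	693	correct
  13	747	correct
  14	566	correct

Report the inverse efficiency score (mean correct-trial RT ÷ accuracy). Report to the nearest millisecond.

643 ms

Correct trials (n=13): 530, 558, 619, 603, 481, 522, 581, 498, 627, 737, 693, 747, 566
Mean correct RT = 7762/13 = 597.0769 ms
Proportion correct = 13/14
IES = 597.0769 / (13/14) = 643.006 ms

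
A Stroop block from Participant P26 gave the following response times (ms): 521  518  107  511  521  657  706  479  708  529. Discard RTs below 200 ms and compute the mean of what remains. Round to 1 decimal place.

Excluded: 107
Retained (n=9): Σ = 5150
Mean = 5150/9 = 572.2222

572.2 ms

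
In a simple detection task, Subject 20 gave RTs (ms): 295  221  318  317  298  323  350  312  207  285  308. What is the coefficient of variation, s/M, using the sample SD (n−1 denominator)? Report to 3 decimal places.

0.147

n = 11, Σ = 3234, M = 294.0000
Σ(x−M)² = 18598.000; s = √(18598.000/10) = 43.1254
CV = 43.1254 / 294.0000 = 0.14669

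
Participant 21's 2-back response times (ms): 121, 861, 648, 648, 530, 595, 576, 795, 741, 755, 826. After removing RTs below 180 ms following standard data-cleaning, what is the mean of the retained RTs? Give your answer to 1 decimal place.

697.5 ms

Excluded: 121
Retained (n=10): Σ = 6975
Mean = 6975/10 = 697.5000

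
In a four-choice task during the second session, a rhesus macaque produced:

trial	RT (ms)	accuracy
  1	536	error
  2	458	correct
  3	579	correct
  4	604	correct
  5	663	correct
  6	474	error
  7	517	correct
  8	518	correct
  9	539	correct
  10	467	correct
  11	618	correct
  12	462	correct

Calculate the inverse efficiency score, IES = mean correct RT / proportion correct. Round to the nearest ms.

Correct trials (n=10): 458, 579, 604, 663, 517, 518, 539, 467, 618, 462
Mean correct RT = 5425/10 = 542.5000 ms
Proportion correct = 10/12
IES = 542.5000 / (10/12) = 651.000 ms

651 ms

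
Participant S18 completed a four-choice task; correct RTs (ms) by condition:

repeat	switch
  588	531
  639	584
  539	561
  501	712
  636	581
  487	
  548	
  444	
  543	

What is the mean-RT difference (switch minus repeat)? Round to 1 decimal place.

46.6 ms

M(repeat) = 4925/9 = 547.222
M(switch) = 2969/5 = 593.800
Difference = 593.800 − 547.222 = 46.578 ms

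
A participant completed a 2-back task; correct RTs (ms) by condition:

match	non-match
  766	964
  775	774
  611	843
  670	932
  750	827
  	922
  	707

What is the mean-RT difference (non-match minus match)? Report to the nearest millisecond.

M(match) = 3572/5 = 714.400
M(non-match) = 5969/7 = 852.714
Difference = 852.714 − 714.400 = 138.314 ms

138 ms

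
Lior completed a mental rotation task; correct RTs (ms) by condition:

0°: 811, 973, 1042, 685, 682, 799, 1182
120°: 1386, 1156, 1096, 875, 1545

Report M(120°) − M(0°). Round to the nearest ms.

M(0°) = 6174/7 = 882.000
M(120°) = 6058/5 = 1211.600
Difference = 1211.600 − 882.000 = 329.600 ms

330 ms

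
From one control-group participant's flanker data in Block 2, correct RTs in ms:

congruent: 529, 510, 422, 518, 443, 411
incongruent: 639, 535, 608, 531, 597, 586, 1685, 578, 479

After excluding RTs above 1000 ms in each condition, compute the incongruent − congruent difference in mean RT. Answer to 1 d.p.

incongruent: exclude 1685
M(congruent) = 2833/6 = 472.167
M(incongruent) = 4553/8 = 569.125
Difference = 569.125 − 472.167 = 96.958 ms

97.0 ms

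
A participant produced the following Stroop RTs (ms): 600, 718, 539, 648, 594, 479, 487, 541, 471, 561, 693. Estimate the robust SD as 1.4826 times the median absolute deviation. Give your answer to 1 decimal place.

Sorted: 471, 479, 487, 539, 541, 561, 594, 600, 648, 693, 718 → median = 561
|x − 561| sorted: 0, 20, 22, 33, 39, 74, 82, 87, 90, 132, 157 → MAD = 74
Robust SD ≈ 1.4826 × 74 = 109.712

109.7 ms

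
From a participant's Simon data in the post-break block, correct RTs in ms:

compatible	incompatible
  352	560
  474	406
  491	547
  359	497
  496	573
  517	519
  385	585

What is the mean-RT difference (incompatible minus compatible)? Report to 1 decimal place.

M(compatible) = 3074/7 = 439.143
M(incompatible) = 3687/7 = 526.714
Difference = 526.714 − 439.143 = 87.571 ms

87.6 ms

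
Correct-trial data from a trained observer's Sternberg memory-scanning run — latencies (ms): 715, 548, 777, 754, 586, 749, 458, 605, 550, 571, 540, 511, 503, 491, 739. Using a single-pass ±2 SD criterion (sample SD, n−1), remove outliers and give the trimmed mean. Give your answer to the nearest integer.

n = 15, ΣRT = 9097, M = 606.467
Σ(x−M)² = 168405.73; s = √(168405.73/14) = 109.677
Cutoffs: 606.467 ± 2·109.677 → [387.1, 825.8]
No RTs fall outside the cutoffs; all 15 retained. Mean = 9097/15 = 606.467

606 ms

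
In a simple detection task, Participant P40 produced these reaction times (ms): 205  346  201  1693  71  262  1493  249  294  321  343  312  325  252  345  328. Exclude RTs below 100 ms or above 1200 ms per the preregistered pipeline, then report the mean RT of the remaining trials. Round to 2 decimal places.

Excluded: 71, 1493, 1693
Retained (n=13): Σ = 3783
Mean = 3783/13 = 291.0000

291.00 ms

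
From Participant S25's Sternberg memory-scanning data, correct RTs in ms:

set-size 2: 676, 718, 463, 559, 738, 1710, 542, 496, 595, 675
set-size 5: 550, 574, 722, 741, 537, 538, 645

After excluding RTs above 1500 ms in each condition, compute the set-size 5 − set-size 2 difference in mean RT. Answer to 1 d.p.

set-size 2: exclude 1710
M(set-size 2) = 5462/9 = 606.889
M(set-size 5) = 4307/7 = 615.286
Difference = 615.286 − 606.889 = 8.397 ms

8.4 ms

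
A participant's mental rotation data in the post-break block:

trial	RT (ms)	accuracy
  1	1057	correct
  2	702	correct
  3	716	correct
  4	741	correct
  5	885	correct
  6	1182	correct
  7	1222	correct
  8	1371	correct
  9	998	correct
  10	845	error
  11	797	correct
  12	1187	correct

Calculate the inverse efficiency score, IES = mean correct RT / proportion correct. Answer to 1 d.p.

1076.8 ms

Correct trials (n=11): 1057, 702, 716, 741, 885, 1182, 1222, 1371, 998, 797, 1187
Mean correct RT = 10858/11 = 987.0909 ms
Proportion correct = 11/12
IES = 987.0909 / (11/12) = 1076.826 ms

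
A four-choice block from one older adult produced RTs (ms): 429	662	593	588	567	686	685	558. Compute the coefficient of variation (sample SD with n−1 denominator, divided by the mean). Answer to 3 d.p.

0.143

n = 8, Σ = 4768, M = 596.0000
Σ(x−M)² = 50624.000; s = √(50624.000/7) = 85.0412
CV = 85.0412 / 596.0000 = 0.14269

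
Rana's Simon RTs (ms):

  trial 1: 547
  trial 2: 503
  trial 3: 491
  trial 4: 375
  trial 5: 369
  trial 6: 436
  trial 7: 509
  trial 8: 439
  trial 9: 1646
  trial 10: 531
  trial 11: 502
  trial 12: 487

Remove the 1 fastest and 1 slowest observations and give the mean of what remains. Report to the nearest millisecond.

Sorted: 369, 375, 436, 439, 487, 491, 502, 503, 509, 531, 547, 1646
Drop lowest 1 (369) and highest 1 (1646)
Remaining (n=10): Σ = 4820, mean = 4820/10 = 482.000

482 ms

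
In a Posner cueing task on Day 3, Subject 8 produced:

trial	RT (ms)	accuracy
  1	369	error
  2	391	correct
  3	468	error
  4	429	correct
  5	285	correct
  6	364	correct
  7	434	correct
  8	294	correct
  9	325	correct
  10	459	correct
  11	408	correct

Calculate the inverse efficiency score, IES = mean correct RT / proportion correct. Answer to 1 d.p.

Correct trials (n=9): 391, 429, 285, 364, 434, 294, 325, 459, 408
Mean correct RT = 3389/9 = 376.5556 ms
Proportion correct = 9/11
IES = 376.5556 / (9/11) = 460.235 ms

460.2 ms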